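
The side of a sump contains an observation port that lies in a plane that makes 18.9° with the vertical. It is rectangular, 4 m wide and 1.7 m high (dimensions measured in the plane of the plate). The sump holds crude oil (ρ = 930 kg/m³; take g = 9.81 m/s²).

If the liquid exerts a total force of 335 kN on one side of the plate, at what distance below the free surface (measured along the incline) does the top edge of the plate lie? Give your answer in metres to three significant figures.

y_top ≈ 4.86 m

γ = ρg = 930 × 9.81 / 1000 = 9.1233 kN/m³.
A = 4 × 1.7 = 6.8 m².
From F = γ·h_c·A, the centroid depth is h_c = 335/(9.1233 × 6.8) = 5.39988 m.
The plate makes 18.9° with the vertical, i.e. θ = 90° − 18.9° = 71.1° to the horizontal. Measuring y along the incline from the free-surface line, vertical depth h = y·sinθ with sinθ = 0.946085.
Along the incline, y_c = h_c/sinθ = 5.39988/0.946085 = 5.70761 m.
The centroid lies 1.7/2 = 0.85 m below the top edge, so the top edge sits at y_top = 5.70761 − 0.85 = 4.85761 m along the incline.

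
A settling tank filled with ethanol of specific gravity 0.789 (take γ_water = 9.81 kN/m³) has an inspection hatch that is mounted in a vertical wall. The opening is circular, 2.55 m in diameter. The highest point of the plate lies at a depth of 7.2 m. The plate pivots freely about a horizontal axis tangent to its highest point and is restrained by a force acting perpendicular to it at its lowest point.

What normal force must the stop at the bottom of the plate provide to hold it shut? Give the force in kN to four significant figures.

γ = 0.789 × 9.81 = 7.74009 kN/m³.
The centroid is at the centre, 1.275 m below the top of the plate, so the centroid depth is h_c = 7.2 + 1.275 = 8.475 m.
A = π(1.275)² = 5.10705 m².
Resultant F = γ·h_c·A = 7.74009 × 8.475 × 5.10705 = 335.009 kN.
I_c = πr⁴/4 = π × 1.275⁴/4 = 2.07554 m⁴.
Centre of pressure: y_p = y_c + I_c/(y_c·A) = 8.475 + 2.07554/(8.475 × 5.10705) = 8.475 + 0.0479536 = 8.52295 m along the plane.
The resultant acts 1.275 + 0.0479536 = 1.32295 m (along the plate) below the hinge at the top edge, so the moment about the hinge is M = F × 1.32295 = 335.009 × 1.32295 = 443.2 kN·m.
A normal force at the bottom, 2.55 m from the hinge, must supply this moment: P = 443.2/2.55 = 173.804 kN.

P ≈ 173.8 kN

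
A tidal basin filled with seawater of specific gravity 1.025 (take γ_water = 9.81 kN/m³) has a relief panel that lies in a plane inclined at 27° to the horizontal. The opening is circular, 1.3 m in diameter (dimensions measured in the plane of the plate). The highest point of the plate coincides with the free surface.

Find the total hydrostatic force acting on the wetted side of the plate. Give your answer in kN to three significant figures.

γ = 1.025 × 9.81 = 10.05525 kN/m³.
Let θ = 27° be the plate's angle to the horizontal; measure y along the incline from where the plane meets the free surface. Vertical depth h = y·sinθ with sinθ = 0.453990.
The centroid is at the centre, 0.65 m below the top of the plate, so y_c = 0.65 m and h_c = 0.65 × 0.453990 = 0.295094 m.
A = π(0.65)² = 1.32732 m².
Resultant F = γ·h_c·A = 10.05525 × 0.295094 × 1.32732 = 3.93848 kN.

F ≈ 3.94 kN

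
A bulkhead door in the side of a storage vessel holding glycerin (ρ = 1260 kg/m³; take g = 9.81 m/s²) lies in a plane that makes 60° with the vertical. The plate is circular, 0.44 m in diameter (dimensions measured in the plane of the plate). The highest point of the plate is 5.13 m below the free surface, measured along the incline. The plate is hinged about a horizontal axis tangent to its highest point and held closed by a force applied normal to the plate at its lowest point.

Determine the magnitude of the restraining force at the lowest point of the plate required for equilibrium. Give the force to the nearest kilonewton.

P ≈ 3 kN

γ = ρg = 1260 × 9.81 / 1000 = 12.3606 kN/m³.
The plate makes 60° with the vertical, i.e. θ = 90° − 60° = 30° to the horizontal. Measuring y along the incline from the free-surface line, vertical depth h = y·sinθ with sinθ = 0.500000.
The centroid is at the centre, 0.22 m below the top of the plate, so y_c = 5.13 + 0.22 = 5.35 m and h_c = 5.35 × 0.500000 = 2.675 m.
A = π(0.22)² = 0.152053 m².
Resultant F = γ·h_c·A = 12.3606 × 2.675 × 0.152053 = 5.02757 kN.
I_c = πr⁴/4 = π × 0.22⁴/4 = 0.00183984 m⁴.
Centre of pressure: y_p = y_c + I_c/(y_c·A) = 5.35 + 0.00183984/(5.35 × 0.152053) = 5.35 + 0.00226168 = 5.35226 m along the plane.
The resultant acts 0.22 + 0.00226168 = 0.222262 m (along the plate) below the hinge at the top edge, so the moment about the hinge is M = F × 0.222262 = 5.02757 × 0.222262 = 1.11744 kN·m.
A normal force at the bottom, 0.44 m from the hinge, must supply this moment: P = 1.11744/0.44 = 2.53964 kN.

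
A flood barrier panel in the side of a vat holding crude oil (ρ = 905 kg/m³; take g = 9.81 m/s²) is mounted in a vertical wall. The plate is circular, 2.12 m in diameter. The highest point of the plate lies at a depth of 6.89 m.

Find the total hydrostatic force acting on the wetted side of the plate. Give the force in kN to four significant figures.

F ≈ 249.1 kN

γ = ρg = 905 × 9.81 / 1000 = 8.87805 kN/m³.
The centroid is at the centre, 1.06 m below the top of the plate, so the centroid depth is h_c = 6.89 + 1.06 = 7.95 m.
A = π(1.06)² = 3.52989 m².
Resultant F = γ·h_c·A = 8.87805 × 7.95 × 3.52989 = 249.141 kN.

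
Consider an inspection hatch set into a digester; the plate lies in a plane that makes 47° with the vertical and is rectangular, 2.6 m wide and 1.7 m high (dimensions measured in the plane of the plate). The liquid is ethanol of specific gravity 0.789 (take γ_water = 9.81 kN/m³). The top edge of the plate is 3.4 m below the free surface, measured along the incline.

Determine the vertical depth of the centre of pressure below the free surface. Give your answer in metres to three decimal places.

γ = 0.789 × 9.81 = 7.74009 kN/m³.
The plate makes 47° with the vertical, i.e. θ = 90° − 47° = 43° to the horizontal. Measuring y along the incline from the free-surface line, vertical depth h = y·sinθ with sinθ = 0.681998.
The centroid lies 1.7/2 = 0.85 m below the top edge, so y_c = 3.4 + 0.85 = 4.25 m and h_c = 4.25 × 0.681998 = 2.89849 m.
A = 2.6 × 1.7 = 4.42 m².
Resultant F = γ·h_c·A = 7.74009 × 2.89849 × 4.42 = 99.1608 kN.
I_c = b·h³/12 = 2.6 × 1.7³/12 = 1.06448 m⁴.
Centre of pressure: y_p = y_c + I_c/(y_c·A) = 4.25 + 1.06448/(4.25 × 4.42) = 4.25 + 0.0566665 = 4.30667 m along the plane.
Vertically, h_p = y_p·sinθ = 4.30667 × 0.681998 = 2.93714 m.

h_p = 2.937 m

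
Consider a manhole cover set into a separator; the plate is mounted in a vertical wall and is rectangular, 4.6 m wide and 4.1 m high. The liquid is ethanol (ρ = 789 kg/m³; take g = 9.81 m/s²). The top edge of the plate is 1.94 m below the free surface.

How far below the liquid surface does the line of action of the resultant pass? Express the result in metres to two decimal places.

h_p = 4.34 m

γ = ρg = 789 × 9.81 / 1000 = 7.74009 kN/m³.
The centroid lies 4.1/2 = 2.05 m below the top edge, so the centroid depth is h_c = 1.94 + 2.05 = 3.99 m.
A = 4.6 × 4.1 = 18.86 m².
Resultant F = γ·h_c·A = 7.74009 × 3.99 × 18.86 = 582.453 kN.
I_c = b·h³/12 = 4.6 × 4.1³/12 = 26.4197 m⁴.
Centre of pressure: y_p = y_c + I_c/(y_c·A) = 3.99 + 26.4197/(3.99 × 18.86) = 3.99 + 0.351086 = 4.34109 m along the plane.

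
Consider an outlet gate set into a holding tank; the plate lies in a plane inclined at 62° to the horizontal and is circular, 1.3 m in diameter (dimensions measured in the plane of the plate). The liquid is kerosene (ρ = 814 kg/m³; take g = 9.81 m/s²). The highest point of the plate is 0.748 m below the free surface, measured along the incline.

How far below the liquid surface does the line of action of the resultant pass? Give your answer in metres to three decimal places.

h_p = 1.301 m

γ = ρg = 814 × 9.81 / 1000 = 7.98534 kN/m³.
Let θ = 62° be the plate's angle to the horizontal; measure y along the incline from where the plane meets the free surface. Vertical depth h = y·sinθ with sinθ = 0.882948.
The centroid is at the centre, 0.65 m below the top of the plate, so y_c = 0.748 + 0.65 = 1.398 m and h_c = 1.398 × 0.882948 = 1.23436 m.
A = π(0.65)² = 1.32732 m².
Resultant F = γ·h_c·A = 7.98534 × 1.23436 × 1.32732 = 13.0831 kN.
I_c = πr⁴/4 = π × 0.65⁴/4 = 0.140198 m⁴.
Centre of pressure: y_p = y_c + I_c/(y_c·A) = 1.398 + 0.140198/(1.398 × 1.32732) = 1.398 + 0.0755543 = 1.47355 m along the plane.
Vertically, h_p = y_p·sinθ = 1.47355 × 0.882948 = 1.30107 m.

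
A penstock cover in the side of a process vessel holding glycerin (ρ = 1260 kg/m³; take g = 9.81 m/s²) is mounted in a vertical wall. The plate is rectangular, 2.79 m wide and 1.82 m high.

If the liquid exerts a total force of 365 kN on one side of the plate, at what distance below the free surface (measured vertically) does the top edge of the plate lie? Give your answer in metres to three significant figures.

γ = ρg = 1260 × 9.81 / 1000 = 12.3606 kN/m³.
A = 2.79 × 1.82 = 5.0778 m².
From F = γ·h_c·A, the centroid depth is h_c = 365/(12.3606 × 5.0778) = 5.81537 m.
The centroid lies 1.82/2 = 0.91 m below the top edge, so the top edge sits at h_top = 5.81537 − 0.91 = 4.90537 m below the surface.

d_top ≈ 4.91 m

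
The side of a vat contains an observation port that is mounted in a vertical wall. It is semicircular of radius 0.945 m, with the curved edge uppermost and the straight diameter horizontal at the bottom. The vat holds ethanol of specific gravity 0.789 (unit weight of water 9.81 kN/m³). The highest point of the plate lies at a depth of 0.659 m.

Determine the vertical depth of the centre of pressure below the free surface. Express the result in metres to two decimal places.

h_p = 1.25 m

γ = 0.789 × 9.81 = 7.74009 kN/m³.
The centroid lies 4r/(3π) = 0.40107 m above the diameter, so r − 4r/(3π) = 0.945 − 0.40107 = 0.54393 m below the topmost point, so the centroid depth is h_c = 0.659 + 0.54393 = 1.20293 m.
A = πr²/2 = π × 0.945²/2 = 1.40276 m².
Resultant F = γ·h_c·A = 7.74009 × 1.20293 × 1.40276 = 13.0608 kN.
I_c = (π/8 − 8/(9π))·r⁴ = 0.109757 × 0.945⁴ = 0.0875305 m⁴.
Centre of pressure: y_p = y_c + I_c/(y_c·A) = 1.20293 + 0.0875305/(1.20293 × 1.40276) = 1.20293 + 0.0518723 = 1.2548 m along the plane.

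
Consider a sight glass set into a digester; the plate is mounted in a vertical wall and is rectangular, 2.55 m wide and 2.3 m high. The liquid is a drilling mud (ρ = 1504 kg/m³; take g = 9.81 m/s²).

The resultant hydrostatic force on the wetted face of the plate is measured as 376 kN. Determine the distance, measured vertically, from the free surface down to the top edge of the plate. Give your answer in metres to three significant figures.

d_top ≈ 3.20 m

γ = ρg = 1504 × 9.81 / 1000 = 14.75424 kN/m³.
A = 2.55 × 2.3 = 5.865 m².
From F = γ·h_c·A, the centroid depth is h_c = 376/(14.75424 × 5.865) = 4.34513 m.
The centroid lies 2.3/2 = 1.15 m below the top edge, so the top edge sits at h_top = 4.34513 − 1.15 = 3.19513 m below the surface.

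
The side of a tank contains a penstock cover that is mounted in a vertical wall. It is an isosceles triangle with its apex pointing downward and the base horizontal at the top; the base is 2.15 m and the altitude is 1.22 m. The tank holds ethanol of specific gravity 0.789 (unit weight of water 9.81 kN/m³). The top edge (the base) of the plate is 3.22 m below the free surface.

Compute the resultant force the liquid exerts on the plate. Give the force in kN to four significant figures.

γ = 0.789 × 9.81 = 7.74009 kN/m³.
With the apex down, the centroid sits h/3 = 1.22/3 = 0.406667 m below the base (the top edge), so the centroid depth is h_c = 3.22 + 0.406667 = 3.62667 m.
A = ½ × 2.15 × 1.22 = 1.3115 m².
Resultant F = γ·h_c·A = 7.74009 × 3.62667 × 1.3115 = 36.8148 kN.

F ≈ 36.81 kN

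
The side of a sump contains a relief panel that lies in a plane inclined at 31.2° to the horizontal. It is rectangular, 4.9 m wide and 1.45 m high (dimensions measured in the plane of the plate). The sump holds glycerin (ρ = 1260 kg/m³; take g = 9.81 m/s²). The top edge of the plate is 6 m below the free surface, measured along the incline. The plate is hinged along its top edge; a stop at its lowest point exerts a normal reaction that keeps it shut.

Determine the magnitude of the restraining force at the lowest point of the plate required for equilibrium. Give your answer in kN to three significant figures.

P ≈ 158 kN

γ = ρg = 1260 × 9.81 / 1000 = 12.3606 kN/m³.
Let θ = 31.2° be the plate's angle to the horizontal; measure y along the incline from where the plane meets the free surface. Vertical depth h = y·sinθ with sinθ = 0.518027.
The centroid lies 1.45/2 = 0.725 m below the top edge, so y_c = 6 + 0.725 = 6.725 m and h_c = 6.725 × 0.518027 = 3.48373 m.
A = 4.9 × 1.45 = 7.105 m².
Resultant F = γ·h_c·A = 12.3606 × 3.48373 × 7.105 = 305.948 kN.
I_c = b·h³/12 = 4.9 × 1.45³/12 = 1.24486 m⁴.
Centre of pressure: y_p = y_c + I_c/(y_c·A) = 6.725 + 1.24486/(6.725 × 7.105) = 6.725 + 0.0260534 = 6.75105 m along the plane.
The resultant acts 0.725 + 0.0260534 = 0.751053 m (along the plate) below the hinge at the top edge, so the moment about the hinge is M = F × 0.751053 = 305.948 × 0.751053 = 229.783 kN·m.
A normal force at the bottom, 1.45 m from the hinge, must supply this moment: P = 229.783/1.45 = 158.471 kN.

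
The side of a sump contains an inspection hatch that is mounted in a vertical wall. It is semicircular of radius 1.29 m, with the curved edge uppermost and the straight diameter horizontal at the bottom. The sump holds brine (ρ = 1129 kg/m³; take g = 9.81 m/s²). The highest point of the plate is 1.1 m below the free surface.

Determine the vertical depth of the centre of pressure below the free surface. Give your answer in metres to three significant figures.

γ = ρg = 1129 × 9.81 / 1000 = 11.07549 kN/m³.
The centroid lies 4r/(3π) = 0.547493 m above the diameter, so r − 4r/(3π) = 1.29 − 0.547493 = 0.742507 m below the topmost point, so the centroid depth is h_c = 1.1 + 0.742507 = 1.84251 m.
A = πr²/2 = π × 1.29²/2 = 2.61396 m².
Resultant F = γ·h_c·A = 11.07549 × 1.84251 × 2.61396 = 53.3423 kN.
I_c = (π/8 − 8/(9π))·r⁴ = 0.109757 × 1.29⁴ = 0.303942 m⁴.
Centre of pressure: y_p = y_c + I_c/(y_c·A) = 1.84251 + 0.303942/(1.84251 × 2.61396) = 1.84251 + 0.0631076 = 1.90562 m along the plane.

h_p = 1.91 m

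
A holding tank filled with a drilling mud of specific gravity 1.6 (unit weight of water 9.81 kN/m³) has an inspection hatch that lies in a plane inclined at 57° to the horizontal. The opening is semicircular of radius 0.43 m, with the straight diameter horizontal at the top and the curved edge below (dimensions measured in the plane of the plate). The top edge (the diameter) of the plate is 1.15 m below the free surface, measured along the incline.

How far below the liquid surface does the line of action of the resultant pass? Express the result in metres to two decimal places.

γ = 1.6 × 9.81 = 15.696 kN/m³.
Let θ = 57° be the plate's angle to the horizontal; measure y along the incline from where the plane meets the free surface. Vertical depth h = y·sinθ with sinθ = 0.838671.
The centroid of a semicircle lies 4r/(3π) = 0.182498 m from the diameter, here below the top edge, so y_c = 1.15 + 0.182498 = 1.3325 m and h_c = 1.3325 × 0.838671 = 1.11753 m.
A = πr²/2 = π × 0.43²/2 = 0.29044 m².
Resultant F = γ·h_c·A = 15.696 × 1.11753 × 0.29044 = 5.09454 kN.
I_c = (π/8 − 8/(9π))·r⁴ = 0.109757 × 0.43⁴ = 0.00375237 m⁴.
Centre of pressure: y_p = y_c + I_c/(y_c·A) = 1.3325 + 0.00375237/(1.3325 × 0.29044) = 1.3325 + 0.00969576 = 1.3422 m along the plane.
Vertically, h_p = y_p·sinθ = 1.3422 × 0.838671 = 1.12566 m.

h_p = 1.13 m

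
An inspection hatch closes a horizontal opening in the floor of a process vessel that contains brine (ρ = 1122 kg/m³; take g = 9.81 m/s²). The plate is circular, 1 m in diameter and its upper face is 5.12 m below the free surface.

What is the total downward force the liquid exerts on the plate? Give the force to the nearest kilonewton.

F ≈ 44 kN

γ = ρg = 1122 × 9.81 / 1000 = 11.00682 kN/m³.
The plate is horizontal, so pressure is uniform at p = γ·h = 11.00682 × 5.12 = 56.3549 kN/m².
A = π(0.5)² = 0.785398 m².
F = p·A = 56.3549 × 0.785398 = 44.261 kN.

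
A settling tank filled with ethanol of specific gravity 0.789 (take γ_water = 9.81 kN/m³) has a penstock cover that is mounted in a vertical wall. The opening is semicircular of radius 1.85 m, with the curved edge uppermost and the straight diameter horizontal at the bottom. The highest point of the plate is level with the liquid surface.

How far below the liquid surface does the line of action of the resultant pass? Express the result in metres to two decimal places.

γ = 0.789 × 9.81 = 7.74009 kN/m³.
The centroid lies 4r/(3π) = 0.785164 m above the diameter, so r − 4r/(3π) = 1.85 − 0.785164 = 1.06484 m below the topmost point, so the centroid depth is h_c = 1.06484 m.
A = πr²/2 = π × 1.85²/2 = 5.37605 m².
Resultant F = γ·h_c·A = 7.74009 × 1.06484 × 5.37605 = 44.3092 kN.
I_c = (π/8 − 8/(9π))·r⁴ = 0.109757 × 1.85⁴ = 1.28564 m⁴.
Centre of pressure: y_p = y_c + I_c/(y_c·A) = 1.06484 + 1.28564/(1.06484 × 5.37605) = 1.06484 + 0.22458 = 1.28942 m along the plane.

h_p = 1.29 m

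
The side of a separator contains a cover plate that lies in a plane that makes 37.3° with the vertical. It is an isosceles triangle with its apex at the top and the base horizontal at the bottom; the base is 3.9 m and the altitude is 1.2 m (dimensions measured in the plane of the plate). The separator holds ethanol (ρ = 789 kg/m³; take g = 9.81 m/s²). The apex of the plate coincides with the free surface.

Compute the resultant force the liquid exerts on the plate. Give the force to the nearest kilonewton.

F ≈ 12 kN

γ = ρg = 789 × 9.81 / 1000 = 7.74009 kN/m³.
The plate makes 37.3° with the vertical, i.e. θ = 90° − 37.3° = 52.7° to the horizontal. Measuring y along the incline from the free-surface line, vertical depth h = y·sinθ with sinθ = 0.795473.
With the apex up, the centroid sits 2h/3 = 2 × 1.2/3 = 0.8 m below the apex, so y_c = 0.8 m and h_c = 0.8 × 0.795473 = 0.636378 m.
A = ½ × 3.9 × 1.2 = 2.34 m².
Resultant F = γ·h_c·A = 7.74009 × 0.636378 × 2.34 = 11.526 kN.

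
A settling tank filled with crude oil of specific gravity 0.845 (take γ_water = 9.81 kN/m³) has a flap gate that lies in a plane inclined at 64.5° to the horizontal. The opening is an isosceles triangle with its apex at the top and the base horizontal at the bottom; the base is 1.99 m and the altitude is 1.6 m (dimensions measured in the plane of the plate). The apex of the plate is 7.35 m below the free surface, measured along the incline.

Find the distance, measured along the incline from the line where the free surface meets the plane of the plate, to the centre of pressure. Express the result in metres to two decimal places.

y_p = 8.43 m

γ = 0.845 × 9.81 = 8.28945 kN/m³.
Let θ = 64.5° be the plate's angle to the horizontal; measure y along the incline from where the plane meets the free surface. Vertical depth h = y·sinθ with sinθ = 0.902585.
With the apex up, the centroid sits 2h/3 = 2 × 1.6/3 = 1.06667 m below the apex, so y_c = 7.35 + 1.06667 = 8.41667 m and h_c = 8.41667 × 0.902585 = 7.59676 m.
A = ½ × 1.99 × 1.6 = 1.592 m².
Resultant F = γ·h_c·A = 8.28945 × 7.59676 × 1.592 = 100.253 kN.
I_c = b·h³/36 = 1.99 × 1.6³/36 = 0.226418 m⁴.
Centre of pressure: y_p = y_c + I_c/(y_c·A) = 8.41667 + 0.226418/(8.41667 × 1.592) = 8.41667 + 0.0168977 = 8.43357 m along the plane.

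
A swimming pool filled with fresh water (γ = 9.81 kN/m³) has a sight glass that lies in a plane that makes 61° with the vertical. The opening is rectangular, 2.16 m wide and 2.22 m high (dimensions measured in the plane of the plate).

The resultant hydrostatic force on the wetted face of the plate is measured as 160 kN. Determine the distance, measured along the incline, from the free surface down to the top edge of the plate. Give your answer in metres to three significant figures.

γ = 9.81 kN/m³.
A = 2.16 × 2.22 = 4.7952 m².
From F = γ·h_c·A, the centroid depth is h_c = 160/(9.81 × 4.7952) = 3.40129 m.
The plate makes 61° with the vertical, i.e. θ = 90° − 61° = 29° to the horizontal. Measuring y along the incline from the free-surface line, vertical depth h = y·sinθ with sinθ = 0.484810.
Along the incline, y_c = h_c/sinθ = 3.40129/0.484810 = 7.01572 m.
The centroid lies 2.22/2 = 1.11 m below the top edge, so the top edge sits at y_top = 7.01572 − 1.11 = 5.90572 m along the incline.

y_top ≈ 5.91 m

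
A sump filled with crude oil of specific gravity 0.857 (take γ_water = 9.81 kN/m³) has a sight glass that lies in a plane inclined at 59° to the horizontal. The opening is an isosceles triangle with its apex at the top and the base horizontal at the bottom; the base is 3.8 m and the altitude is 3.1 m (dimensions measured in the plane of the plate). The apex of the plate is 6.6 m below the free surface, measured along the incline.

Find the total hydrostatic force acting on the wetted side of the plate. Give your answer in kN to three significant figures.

F ≈ 368 kN

γ = 0.857 × 9.81 = 8.40717 kN/m³.
Let θ = 59° be the plate's angle to the horizontal; measure y along the incline from where the plane meets the free surface. Vertical depth h = y·sinθ with sinθ = 0.857167.
With the apex up, the centroid sits 2h/3 = 2 × 3.1/3 = 2.06667 m below the apex, so y_c = 6.6 + 2.06667 = 8.66667 m and h_c = 8.66667 × 0.857167 = 7.42878 m.
A = ½ × 3.8 × 3.1 = 5.89 m².
Resultant F = γ·h_c·A = 8.40717 × 7.42878 × 5.89 = 367.86 kN.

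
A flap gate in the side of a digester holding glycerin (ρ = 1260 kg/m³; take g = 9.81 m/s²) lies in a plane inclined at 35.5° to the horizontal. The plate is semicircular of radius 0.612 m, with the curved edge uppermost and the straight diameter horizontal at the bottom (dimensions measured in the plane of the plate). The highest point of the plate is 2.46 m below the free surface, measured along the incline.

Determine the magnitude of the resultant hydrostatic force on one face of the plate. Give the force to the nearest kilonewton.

γ = ρg = 1260 × 9.81 / 1000 = 12.3606 kN/m³.
Let θ = 35.5° be the plate's angle to the horizontal; measure y along the incline from where the plane meets the free surface. Vertical depth h = y·sinθ with sinθ = 0.580703.
The centroid lies 4r/(3π) = 0.259741 m above the diameter, so r − 4r/(3π) = 0.612 − 0.259741 = 0.352259 m below the topmost point, so y_c = 2.46 + 0.352259 = 2.81226 m and h_c = 2.81226 × 0.580703 = 1.63309 m.
A = πr²/2 = π × 0.612²/2 = 0.588332 m².
Resultant F = γ·h_c·A = 12.3606 × 1.63309 × 0.588332 = 11.8761 kN.

F ≈ 12 kN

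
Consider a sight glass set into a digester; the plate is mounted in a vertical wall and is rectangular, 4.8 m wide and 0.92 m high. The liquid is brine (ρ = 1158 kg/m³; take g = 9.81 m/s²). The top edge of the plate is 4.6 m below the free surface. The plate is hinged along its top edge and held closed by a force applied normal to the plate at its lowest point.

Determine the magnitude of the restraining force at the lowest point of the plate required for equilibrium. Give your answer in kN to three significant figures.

P ≈ 131 kN

γ = ρg = 1158 × 9.81 / 1000 = 11.35998 kN/m³.
The centroid lies 0.92/2 = 0.46 m below the top edge, so the centroid depth is h_c = 4.6 + 0.46 = 5.06 m.
A = 4.8 × 0.92 = 4.416 m².
Resultant F = γ·h_c·A = 11.35998 × 5.06 × 4.416 = 253.838 kN.
I_c = b·h³/12 = 4.8 × 0.92³/12 = 0.311475 m⁴.
Centre of pressure: y_p = y_c + I_c/(y_c·A) = 5.06 + 0.311475/(5.06 × 4.416) = 5.06 + 0.0139394 = 5.07394 m along the plane.
The resultant acts 0.46 + 0.0139394 = 0.473939 m (along the plate) below the hinge at the top edge, so the moment about the hinge is M = F × 0.473939 = 253.838 × 0.473939 = 120.304 kN·m.
A normal force at the bottom, 0.92 m from the hinge, must supply this moment: P = 120.304/0.92 = 130.765 kN.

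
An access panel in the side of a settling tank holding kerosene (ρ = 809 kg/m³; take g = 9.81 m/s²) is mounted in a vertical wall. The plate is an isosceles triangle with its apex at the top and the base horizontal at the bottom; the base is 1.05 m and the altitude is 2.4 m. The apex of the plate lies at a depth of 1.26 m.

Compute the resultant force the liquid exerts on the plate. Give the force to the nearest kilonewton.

F ≈ 29 kN

γ = ρg = 809 × 9.81 / 1000 = 7.93629 kN/m³.
With the apex up, the centroid sits 2h/3 = 2 × 2.4/3 = 1.6 m below the apex, so the centroid depth is h_c = 1.26 + 1.6 = 2.86 m.
A = ½ × 1.05 × 2.4 = 1.26 m².
Resultant F = γ·h_c·A = 7.93629 × 2.86 × 1.26 = 28.5992 kN.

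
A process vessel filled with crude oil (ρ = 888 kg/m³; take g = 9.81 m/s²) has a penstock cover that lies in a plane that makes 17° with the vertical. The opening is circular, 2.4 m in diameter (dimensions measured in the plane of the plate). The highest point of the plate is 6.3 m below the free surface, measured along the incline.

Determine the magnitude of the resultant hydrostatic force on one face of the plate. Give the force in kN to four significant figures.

γ = ρg = 888 × 9.81 / 1000 = 8.71128 kN/m³.
The plate makes 17° with the vertical, i.e. θ = 90° − 17° = 73° to the horizontal. Measuring y along the incline from the free-surface line, vertical depth h = y·sinθ with sinθ = 0.956305.
The centroid is at the centre, 1.2 m below the top of the plate, so y_c = 6.3 + 1.2 = 7.5 m and h_c = 7.5 × 0.956305 = 7.17229 m.
A = π(1.2)² = 4.52389 m².
Resultant F = γ·h_c·A = 8.71128 × 7.17229 × 4.52389 = 282.652 kN.

F ≈ 282.7 kN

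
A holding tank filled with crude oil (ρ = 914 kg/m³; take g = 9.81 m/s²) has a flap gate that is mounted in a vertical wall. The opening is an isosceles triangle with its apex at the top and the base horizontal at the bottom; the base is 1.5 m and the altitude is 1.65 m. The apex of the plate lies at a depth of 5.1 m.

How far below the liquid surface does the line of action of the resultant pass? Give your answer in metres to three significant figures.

γ = ρg = 914 × 9.81 / 1000 = 8.96634 kN/m³.
With the apex up, the centroid sits 2h/3 = 2 × 1.65/3 = 1.1 m below the apex, so the centroid depth is h_c = 5.1 + 1.1 = 6.2 m.
A = ½ × 1.5 × 1.65 = 1.2375 m².
Resultant F = γ·h_c·A = 8.96634 × 6.2 × 1.2375 = 68.7942 kN.
I_c = b·h³/36 = 1.5 × 1.65³/36 = 0.187172 m⁴.
Centre of pressure: y_p = y_c + I_c/(y_c·A) = 6.2 + 0.187172/(6.2 × 1.2375) = 6.2 + 0.0243952 = 6.2244 m along the plane.

h_p = 6.22 m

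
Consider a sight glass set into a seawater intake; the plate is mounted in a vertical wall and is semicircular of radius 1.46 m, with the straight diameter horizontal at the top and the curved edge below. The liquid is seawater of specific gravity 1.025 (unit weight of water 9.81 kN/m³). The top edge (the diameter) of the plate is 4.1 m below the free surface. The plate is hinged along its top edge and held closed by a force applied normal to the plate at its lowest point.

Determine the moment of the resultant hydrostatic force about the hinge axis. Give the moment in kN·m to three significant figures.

γ = 1.025 × 9.81 = 10.05525 kN/m³.
The centroid of a semicircle lies 4r/(3π) = 0.619643 m from the diameter, here below the top edge, so the centroid depth is h_c = 4.1 + 0.619643 = 4.71964 m.
A = πr²/2 = π × 1.46²/2 = 3.34831 m².
Resultant F = γ·h_c·A = 10.05525 × 4.71964 × 3.34831 = 158.901 kN.
I_c = (π/8 − 8/(9π))·r⁴ = 0.109757 × 1.46⁴ = 0.498705 m⁴.
Centre of pressure: y_p = y_c + I_c/(y_c·A) = 4.71964 + 0.498705/(4.71964 × 3.34831) = 4.71964 + 0.031558 = 4.7512 m along the plane.
The resultant acts 0.619643 + 0.031558 = 0.651201 m (along the plate) below the hinge at the top edge, so the moment about the hinge is M = F × 0.651201 = 158.901 × 0.651201 = 103.476 kN·m.

M ≈ 103 kN·m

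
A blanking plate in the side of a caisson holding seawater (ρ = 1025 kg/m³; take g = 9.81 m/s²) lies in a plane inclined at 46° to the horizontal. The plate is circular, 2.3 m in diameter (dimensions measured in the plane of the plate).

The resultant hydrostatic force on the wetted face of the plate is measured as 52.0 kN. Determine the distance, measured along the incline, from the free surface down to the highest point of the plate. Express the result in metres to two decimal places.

y_top ≈ 0.58 m

γ = ρg = 1025 × 9.81 / 1000 = 10.05525 kN/m³.
A = π(1.15)² = 4.15476 m².
From F = γ·h_c·A, the centroid depth is h_c = 52.0/(10.05525 × 4.15476) = 1.2447 m.
Let θ = 46° be the plate's angle to the horizontal; measure y along the incline from where the plane meets the free surface. Vertical depth h = y·sinθ with sinθ = 0.719340.
Along the incline, y_c = h_c/sinθ = 1.2447/0.719340 = 1.73034 m.
The centroid is at the centre, 1.15 m below the top of the plate, so the highest point sits at y_top = 1.73034 − 1.15 = 0.58034 m along the incline.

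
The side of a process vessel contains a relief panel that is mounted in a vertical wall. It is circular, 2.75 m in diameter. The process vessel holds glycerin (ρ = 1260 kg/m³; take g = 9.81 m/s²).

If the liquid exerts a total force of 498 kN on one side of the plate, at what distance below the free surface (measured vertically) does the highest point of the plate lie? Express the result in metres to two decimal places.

γ = ρg = 1260 × 9.81 / 1000 = 12.3606 kN/m³.
A = π(1.375)² = 5.93957 m².
From F = γ·h_c·A, the centroid depth is h_c = 498/(12.3606 × 5.93957) = 6.7832 m.
The centroid is at the centre, 1.375 m below the top of the plate, so the highest point sits at h_top = 6.7832 − 1.375 = 5.4082 m below the surface.

d_top ≈ 5.41 m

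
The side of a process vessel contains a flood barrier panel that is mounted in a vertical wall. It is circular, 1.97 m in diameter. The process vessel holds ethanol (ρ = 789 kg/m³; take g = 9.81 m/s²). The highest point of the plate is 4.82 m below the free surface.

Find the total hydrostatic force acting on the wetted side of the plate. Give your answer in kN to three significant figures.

γ = ρg = 789 × 9.81 / 1000 = 7.74009 kN/m³.
The centroid is at the centre, 0.985 m below the top of the plate, so the centroid depth is h_c = 4.82 + 0.985 = 5.805 m.
A = π(0.985)² = 3.04805 m².
Resultant F = γ·h_c·A = 7.74009 × 5.805 × 3.04805 = 136.953 kN.

F ≈ 137 kN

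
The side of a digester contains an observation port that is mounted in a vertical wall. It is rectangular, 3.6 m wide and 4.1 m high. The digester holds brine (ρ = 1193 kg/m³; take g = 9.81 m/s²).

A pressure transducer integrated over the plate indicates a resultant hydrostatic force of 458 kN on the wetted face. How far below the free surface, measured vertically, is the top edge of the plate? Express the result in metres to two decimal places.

γ = ρg = 1193 × 9.81 / 1000 = 11.70333 kN/m³.
A = 3.6 × 4.1 = 14.76 m².
From F = γ·h_c·A, the centroid depth is h_c = 458/(11.70333 × 14.76) = 2.65137 m.
The centroid lies 4.1/2 = 2.05 m below the top edge, so the top edge sits at h_top = 2.65137 − 2.05 = 0.60137 m below the surface.

d_top ≈ 0.60 m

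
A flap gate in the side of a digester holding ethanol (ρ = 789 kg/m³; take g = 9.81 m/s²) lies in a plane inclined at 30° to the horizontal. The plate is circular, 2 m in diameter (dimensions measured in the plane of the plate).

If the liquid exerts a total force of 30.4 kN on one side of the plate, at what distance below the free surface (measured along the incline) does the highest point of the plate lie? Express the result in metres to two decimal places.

y_top ≈ 1.50 m

γ = ρg = 789 × 9.81 / 1000 = 7.74009 kN/m³.
A = π(1)² = 3.14159 m².
From F = γ·h_c·A, the centroid depth is h_c = 30.4/(7.74009 × 3.14159) = 1.2502 m.
Let θ = 30° be the plate's angle to the horizontal; measure y along the incline from where the plane meets the free surface. Vertical depth h = y·sinθ with sinθ = 0.500000.
Along the incline, y_c = h_c/sinθ = 1.2502/0.500000 = 2.5004 m.
The centroid is at the centre, 1 m below the top of the plate, so the highest point sits at y_top = 2.5004 − 1 = 1.5004 m along the incline.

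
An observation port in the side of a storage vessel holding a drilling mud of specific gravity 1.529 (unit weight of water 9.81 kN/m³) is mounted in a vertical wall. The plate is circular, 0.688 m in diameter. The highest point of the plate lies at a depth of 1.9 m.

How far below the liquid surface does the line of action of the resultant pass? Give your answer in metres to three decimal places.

h_p = 2.257 m

γ = 1.529 × 9.81 = 14.99949 kN/m³.
The centroid is at the centre, 0.344 m below the top of the plate, so the centroid depth is h_c = 1.9 + 0.344 = 2.244 m.
A = π(0.344)² = 0.371764 m².
Resultant F = γ·h_c·A = 14.99949 × 2.244 × 0.371764 = 12.5132 kN.
I_c = πr⁴/4 = π × 0.344⁴/4 = 0.0109983 m⁴.
Centre of pressure: y_p = y_c + I_c/(y_c·A) = 2.244 + 0.0109983/(2.244 × 0.371764) = 2.244 + 0.0131836 = 2.25718 m along the plane.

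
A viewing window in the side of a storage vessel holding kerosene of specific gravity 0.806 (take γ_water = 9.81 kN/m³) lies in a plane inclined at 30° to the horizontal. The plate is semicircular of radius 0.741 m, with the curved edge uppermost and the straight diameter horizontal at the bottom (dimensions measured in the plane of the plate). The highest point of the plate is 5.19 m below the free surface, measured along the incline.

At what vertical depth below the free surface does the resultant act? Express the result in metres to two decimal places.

γ = 0.806 × 9.81 = 7.90686 kN/m³.
Let θ = 30° be the plate's angle to the horizontal; measure y along the incline from where the plane meets the free surface. Vertical depth h = y·sinθ with sinθ = 0.500000.
The centroid lies 4r/(3π) = 0.31449 m above the diameter, so r − 4r/(3π) = 0.741 − 0.31449 = 0.42651 m below the topmost point, so y_c = 5.19 + 0.42651 = 5.61651 m and h_c = 5.61651 × 0.500000 = 2.80825 m.
A = πr²/2 = π × 0.741²/2 = 0.862494 m².
Resultant F = γ·h_c·A = 7.90686 × 2.80825 × 0.862494 = 19.1512 kN.
I_c = (π/8 − 8/(9π))·r⁴ = 0.109757 × 0.741⁴ = 0.0330906 m⁴.
Centre of pressure: y_p = y_c + I_c/(y_c·A) = 5.61651 + 0.0330906/(5.61651 × 0.862494) = 5.61651 + 0.00683096 = 5.62334 m along the plane.
Vertically, h_p = y_p·sinθ = 5.62334 × 0.500000 = 2.81167 m.

h_p = 2.81 m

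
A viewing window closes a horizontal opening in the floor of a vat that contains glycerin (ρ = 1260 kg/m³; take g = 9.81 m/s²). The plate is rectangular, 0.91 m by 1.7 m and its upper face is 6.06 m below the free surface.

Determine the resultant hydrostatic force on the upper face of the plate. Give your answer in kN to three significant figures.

γ = ρg = 1260 × 9.81 / 1000 = 12.3606 kN/m³.
The plate is horizontal, so pressure is uniform at p = γ·h = 12.3606 × 6.06 = 74.9052 kN/m².
A = 0.91 × 1.7 = 1.547 m².
F = p·A = 74.9052 × 1.547 = 115.878 kN.

F ≈ 116 kN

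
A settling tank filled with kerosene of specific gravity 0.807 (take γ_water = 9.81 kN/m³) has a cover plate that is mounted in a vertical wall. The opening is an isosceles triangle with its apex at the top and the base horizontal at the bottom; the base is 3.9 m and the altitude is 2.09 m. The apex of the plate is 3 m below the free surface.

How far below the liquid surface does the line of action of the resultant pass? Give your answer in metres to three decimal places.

h_p = 4.449 m

γ = 0.807 × 9.81 = 7.91667 kN/m³.
With the apex up, the centroid sits 2h/3 = 2 × 2.09/3 = 1.39333 m below the apex, so the centroid depth is h_c = 3 + 1.39333 = 4.39333 m.
A = ½ × 3.9 × 2.09 = 4.0755 m².
Resultant F = γ·h_c·A = 7.91667 × 4.39333 × 4.0755 = 141.748 kN.
I_c = b·h³/36 = 3.9 × 2.09³/36 = 0.989011 m⁴.
Centre of pressure: y_p = y_c + I_c/(y_c·A) = 4.39333 + 0.989011/(4.39333 × 4.0755) = 4.39333 + 0.0552365 = 4.44857 m along the plane.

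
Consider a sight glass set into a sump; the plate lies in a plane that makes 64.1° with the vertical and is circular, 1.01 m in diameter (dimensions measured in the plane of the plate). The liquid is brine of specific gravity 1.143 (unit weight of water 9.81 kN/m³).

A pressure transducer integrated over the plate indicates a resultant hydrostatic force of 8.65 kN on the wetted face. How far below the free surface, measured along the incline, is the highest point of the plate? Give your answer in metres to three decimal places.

γ = 1.143 × 9.81 = 11.21283 kN/m³.
A = π(0.505)² = 0.801185 m².
From F = γ·h_c·A, the centroid depth is h_c = 8.65/(11.21283 × 0.801185) = 0.962871 m.
The plate makes 64.1° with the vertical, i.e. θ = 90° − 64.1° = 25.9° to the horizontal. Measuring y along the incline from the free-surface line, vertical depth h = y·sinθ with sinθ = 0.436802.
Along the incline, y_c = h_c/sinθ = 0.962871/0.436802 = 2.20436 m.
The centroid is at the centre, 0.505 m below the top of the plate, so the highest point sits at y_top = 2.20436 − 0.505 = 1.69936 m along the incline.

y_top ≈ 1.699 m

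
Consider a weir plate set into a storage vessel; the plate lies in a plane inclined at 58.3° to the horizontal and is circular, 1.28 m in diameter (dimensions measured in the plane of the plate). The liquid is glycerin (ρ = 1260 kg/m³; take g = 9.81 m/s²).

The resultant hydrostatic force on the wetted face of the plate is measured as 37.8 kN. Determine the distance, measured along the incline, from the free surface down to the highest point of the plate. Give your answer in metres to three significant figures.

γ = ρg = 1260 × 9.81 / 1000 = 12.3606 kN/m³.
A = π(0.64)² = 1.2868 m².
From F = γ·h_c·A, the centroid depth is h_c = 37.8/(12.3606 × 1.2868) = 2.37652 m.
Let θ = 58.3° be the plate's angle to the horizontal; measure y along the incline from where the plane meets the free surface. Vertical depth h = y·sinθ with sinθ = 0.850811.
Along the incline, y_c = h_c/sinθ = 2.37652/0.850811 = 2.79324 m.
The centroid is at the centre, 0.64 m below the top of the plate, so the highest point sits at y_top = 2.79324 − 0.64 = 2.15324 m along the incline.

y_top ≈ 2.15 m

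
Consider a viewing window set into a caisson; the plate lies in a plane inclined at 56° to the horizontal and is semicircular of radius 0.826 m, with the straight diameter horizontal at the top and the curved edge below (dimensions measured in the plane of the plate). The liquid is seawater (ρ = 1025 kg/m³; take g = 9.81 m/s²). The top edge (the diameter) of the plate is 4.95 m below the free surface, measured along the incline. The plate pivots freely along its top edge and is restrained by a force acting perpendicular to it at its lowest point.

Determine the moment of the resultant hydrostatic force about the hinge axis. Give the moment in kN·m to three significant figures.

γ = ρg = 1025 × 9.81 / 1000 = 10.05525 kN/m³.
Let θ = 56° be the plate's angle to the horizontal; measure y along the incline from where the plane meets the free surface. Vertical depth h = y·sinθ with sinθ = 0.829038.
The centroid of a semicircle lies 4r/(3π) = 0.350565 m from the diameter, here below the top edge, so y_c = 4.95 + 0.350565 = 5.30057 m and h_c = 5.30057 × 0.829038 = 4.39437 m.
A = πr²/2 = π × 0.826²/2 = 1.07172 m².
Resultant F = γ·h_c·A = 10.05525 × 4.39437 × 1.07172 = 47.3555 kN.
I_c = (π/8 − 8/(9π))·r⁴ = 0.109757 × 0.826⁴ = 0.0510919 m⁴.
Centre of pressure: y_p = y_c + I_c/(y_c·A) = 5.30057 + 0.0510919/(5.30057 × 1.07172) = 5.30057 + 0.0089939 = 5.30956 m along the plane.
The resultant acts 0.350565 + 0.0089939 = 0.359559 m (along the plate) below the hinge at the top edge, so the moment about the hinge is M = F × 0.359559 = 47.3555 × 0.359559 = 17.0271 kN·m.

M ≈ 17.0 kN·m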